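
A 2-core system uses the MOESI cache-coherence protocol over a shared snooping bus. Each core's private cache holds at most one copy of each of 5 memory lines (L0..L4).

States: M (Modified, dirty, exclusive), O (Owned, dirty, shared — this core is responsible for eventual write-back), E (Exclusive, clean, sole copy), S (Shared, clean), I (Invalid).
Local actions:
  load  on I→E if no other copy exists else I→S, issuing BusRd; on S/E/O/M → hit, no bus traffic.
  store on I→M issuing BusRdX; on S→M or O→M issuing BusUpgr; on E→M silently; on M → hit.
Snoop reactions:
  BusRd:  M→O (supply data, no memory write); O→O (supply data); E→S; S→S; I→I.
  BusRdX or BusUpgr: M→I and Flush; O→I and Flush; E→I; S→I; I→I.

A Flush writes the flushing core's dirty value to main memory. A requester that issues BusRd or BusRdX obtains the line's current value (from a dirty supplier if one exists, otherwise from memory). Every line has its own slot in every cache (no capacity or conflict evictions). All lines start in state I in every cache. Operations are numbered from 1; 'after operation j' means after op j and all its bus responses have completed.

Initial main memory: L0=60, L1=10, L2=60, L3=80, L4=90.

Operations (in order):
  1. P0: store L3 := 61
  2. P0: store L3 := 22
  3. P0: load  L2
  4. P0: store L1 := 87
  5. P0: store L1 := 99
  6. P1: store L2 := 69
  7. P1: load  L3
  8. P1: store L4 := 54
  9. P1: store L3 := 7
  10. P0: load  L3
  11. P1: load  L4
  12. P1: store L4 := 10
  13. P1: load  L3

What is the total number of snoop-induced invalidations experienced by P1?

  op1 P0: store L3 := 61 → M/I on L3; bus BusRdX; mem=80
  op2 P0: store L3 := 22 → M/I on L3; bus (none); mem=80
  op3 P0: load  L2 → E/I on L2; bus BusRd; mem=60
  op4 P0: store L1 := 87 → M/I on L1; bus BusRdX; mem=10
  op5 P0: store L1 := 99 → M/I on L1; bus (none); mem=10
  op6 P1: store L2 := 69 → I/M on L2; bus BusRdX; mem=60
  op7 P1: load  L3 → O/S on L3; bus BusRd; mem=80
  op8 P1: store L4 := 54 → I/M on L4; bus BusRdX; mem=90
  op9 P1: store L3 := 7 → I/M on L3; bus BusUpgr Flush; mem=22
  op10 P0: load  L3 → S/O on L3; bus BusRd; mem=22
  op11 P1: load  L4 → I/M on L4; bus (none); mem=90
  op12 P1: store L4 := 10 → I/M on L4; bus (none); mem=90
  op13 P1: load  L3 → S/O on L3; bus (none); mem=22

invalidations = 0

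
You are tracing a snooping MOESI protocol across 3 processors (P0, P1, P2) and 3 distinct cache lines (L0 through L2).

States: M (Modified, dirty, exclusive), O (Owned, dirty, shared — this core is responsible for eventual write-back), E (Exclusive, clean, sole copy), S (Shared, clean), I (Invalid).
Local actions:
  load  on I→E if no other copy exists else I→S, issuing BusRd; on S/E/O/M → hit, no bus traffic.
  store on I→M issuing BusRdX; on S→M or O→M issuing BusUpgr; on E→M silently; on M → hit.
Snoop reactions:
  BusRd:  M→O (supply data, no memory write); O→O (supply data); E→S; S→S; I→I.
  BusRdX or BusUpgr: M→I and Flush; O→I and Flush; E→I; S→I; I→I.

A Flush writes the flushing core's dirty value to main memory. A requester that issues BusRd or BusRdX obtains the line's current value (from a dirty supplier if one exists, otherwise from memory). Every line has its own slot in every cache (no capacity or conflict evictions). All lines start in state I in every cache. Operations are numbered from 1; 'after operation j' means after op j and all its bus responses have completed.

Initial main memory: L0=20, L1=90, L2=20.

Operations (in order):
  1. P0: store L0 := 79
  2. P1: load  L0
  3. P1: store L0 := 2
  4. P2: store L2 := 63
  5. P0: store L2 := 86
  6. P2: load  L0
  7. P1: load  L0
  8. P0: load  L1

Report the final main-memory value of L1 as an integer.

  op1 P0: store L0 := 79 → M/I/I on L0; bus BusRdX; mem=20
  op2 P1: load  L0 → O/S/I on L0; bus BusRd; mem=20
  op3 P1: store L0 := 2 → I/M/I on L0; bus BusUpgr Flush; mem=79
  op4 P2: store L2 := 63 → I/I/M on L2; bus BusRdX; mem=20
  op5 P0: store L2 := 86 → M/I/I on L2; bus BusRdX Flush; mem=63
  op6 P2: load  L0 → I/O/S on L0; bus BusRd; mem=79
  op7 P1: load  L0 → I/O/S on L0; bus (none); mem=79
  op8 P0: load  L1 → E/I/I on L1; bus BusRd; mem=90

memory[L1] = 90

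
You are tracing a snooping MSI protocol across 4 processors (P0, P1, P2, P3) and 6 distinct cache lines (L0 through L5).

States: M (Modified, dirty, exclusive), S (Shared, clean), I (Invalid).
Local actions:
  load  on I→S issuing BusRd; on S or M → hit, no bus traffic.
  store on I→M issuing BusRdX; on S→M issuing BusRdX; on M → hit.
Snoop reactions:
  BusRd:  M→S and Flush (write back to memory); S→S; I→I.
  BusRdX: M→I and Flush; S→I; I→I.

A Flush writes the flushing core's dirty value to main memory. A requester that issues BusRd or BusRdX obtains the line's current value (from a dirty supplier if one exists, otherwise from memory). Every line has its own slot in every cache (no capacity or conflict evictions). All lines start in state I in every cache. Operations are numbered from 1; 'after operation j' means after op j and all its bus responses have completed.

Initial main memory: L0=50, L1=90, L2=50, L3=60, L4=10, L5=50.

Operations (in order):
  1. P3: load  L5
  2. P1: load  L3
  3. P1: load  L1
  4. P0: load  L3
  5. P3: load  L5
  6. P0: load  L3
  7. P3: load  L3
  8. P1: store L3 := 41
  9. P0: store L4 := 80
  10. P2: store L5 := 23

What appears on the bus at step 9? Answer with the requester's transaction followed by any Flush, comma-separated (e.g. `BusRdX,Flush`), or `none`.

bus = BusRdX

[1] P3: load  L5 | P0:I, P1:I, P2:I, P3:S(50) | bus: BusRd
[2] P1: load  L3 | P0:I, P1:S(60), P2:I, P3:I | bus: BusRd
[3] P1: load  L1 | P0:I, P1:S(90), P2:I, P3:I | bus: BusRd
[4] P0: load  L3 | P0:S(60), P1:S(60), P2:I, P3:I | bus: BusRd
[5] P3: load  L5 | P0:I, P1:I, P2:I, P3:S(50) | bus: none
[6] P0: load  L3 | P0:S(60), P1:S(60), P2:I, P3:I | bus: none
[7] P3: load  L3 | P0:S(60), P1:S(60), P2:I, P3:S(60) | bus: BusRd
[8] P1: store L3 := 41 | P0:I, P1:M(41), P2:I, P3:I | bus: BusRdX
[9] P0: store L4 := 80 | P0:M(80), P1:I, P2:I, P3:I | bus: BusRdX
[10] P2: store L5 := 23 | P0:I, P1:I, P2:M(23), P3:I | bus: BusRdX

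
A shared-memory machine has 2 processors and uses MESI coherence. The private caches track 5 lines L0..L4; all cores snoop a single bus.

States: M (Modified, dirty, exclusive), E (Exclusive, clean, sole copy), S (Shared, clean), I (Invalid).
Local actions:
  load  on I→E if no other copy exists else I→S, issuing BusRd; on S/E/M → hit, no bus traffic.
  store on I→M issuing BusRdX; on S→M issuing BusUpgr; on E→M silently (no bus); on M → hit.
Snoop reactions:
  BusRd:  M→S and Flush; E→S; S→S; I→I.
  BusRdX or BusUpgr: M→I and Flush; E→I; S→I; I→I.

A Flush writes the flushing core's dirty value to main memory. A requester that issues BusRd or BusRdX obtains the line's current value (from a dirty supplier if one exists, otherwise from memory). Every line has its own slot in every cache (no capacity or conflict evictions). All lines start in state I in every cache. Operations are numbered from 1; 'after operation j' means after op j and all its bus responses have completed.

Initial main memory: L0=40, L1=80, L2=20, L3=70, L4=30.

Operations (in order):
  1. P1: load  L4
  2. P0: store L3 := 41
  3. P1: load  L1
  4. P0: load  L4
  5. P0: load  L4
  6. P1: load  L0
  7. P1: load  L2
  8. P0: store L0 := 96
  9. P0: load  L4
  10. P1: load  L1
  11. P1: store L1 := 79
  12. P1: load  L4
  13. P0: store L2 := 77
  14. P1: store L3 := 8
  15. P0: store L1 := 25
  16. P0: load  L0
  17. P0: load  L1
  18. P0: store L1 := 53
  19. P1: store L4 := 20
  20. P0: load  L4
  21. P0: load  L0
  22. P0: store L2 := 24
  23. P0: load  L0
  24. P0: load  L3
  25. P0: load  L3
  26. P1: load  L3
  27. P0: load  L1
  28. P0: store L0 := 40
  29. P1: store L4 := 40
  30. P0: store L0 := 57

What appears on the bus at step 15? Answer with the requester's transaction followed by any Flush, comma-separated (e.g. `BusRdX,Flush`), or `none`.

bus = BusRdX,Flush

step 1: P1: load  L4  ⟶  IE  (L4)  txn=BusRd  M[L4]=30
step 2: P0: store L3 := 41  ⟶  MI  (L3)  txn=BusRdX  M[L3]=70
step 3: P1: load  L1  ⟶  IE  (L1)  txn=BusRd  M[L1]=80
step 4: P0: load  L4  ⟶  SS  (L4)  txn=BusRd  M[L4]=30
step 5: P0: load  L4  ⟶  SS  (L4)  txn=∅  M[L4]=30
step 6: P1: load  L0  ⟶  IE  (L0)  txn=BusRd  M[L0]=40
step 7: P1: load  L2  ⟶  IE  (L2)  txn=BusRd  M[L2]=20
step 8: P0: store L0 := 96  ⟶  MI  (L0)  txn=BusRdX  M[L0]=40
step 9: P0: load  L4  ⟶  SS  (L4)  txn=∅  M[L4]=30
step 10: P1: load  L1  ⟶  IE  (L1)  txn=∅  M[L1]=80
step 11: P1: store L1 := 79  ⟶  IM  (L1)  txn=∅  M[L1]=80
step 12: P1: load  L4  ⟶  SS  (L4)  txn=∅  M[L4]=30
step 13: P0: store L2 := 77  ⟶  MI  (L2)  txn=BusRdX  M[L2]=20
step 14: P1: store L3 := 8  ⟶  IM  (L3)  txn=BusRdX+Flush  M[L3]=41
step 15: P0: store L1 := 25  ⟶  MI  (L1)  txn=BusRdX+Flush  M[L1]=79
step 16: P0: load  L0  ⟶  MI  (L0)  txn=∅  M[L0]=40
step 17: P0: load  L1  ⟶  MI  (L1)  txn=∅  M[L1]=79
step 18: P0: store L1 := 53  ⟶  MI  (L1)  txn=∅  M[L1]=79
step 19: P1: store L4 := 20  ⟶  IM  (L4)  txn=BusUpgr  M[L4]=30
step 20: P0: load  L4  ⟶  SS  (L4)  txn=BusRd+Flush  M[L4]=20
step 21: P0: load  L0  ⟶  MI  (L0)  txn=∅  M[L0]=40
step 22: P0: store L2 := 24  ⟶  MI  (L2)  txn=∅  M[L2]=20
step 23: P0: load  L0  ⟶  MI  (L0)  txn=∅  M[L0]=40
step 24: P0: load  L3  ⟶  SS  (L3)  txn=BusRd+Flush  M[L3]=8
step 25: P0: load  L3  ⟶  SS  (L3)  txn=∅  M[L3]=8
step 26: P1: load  L3  ⟶  SS  (L3)  txn=∅  M[L3]=8
step 27: P0: load  L1  ⟶  MI  (L1)  txn=∅  M[L1]=79
step 28: P0: store L0 := 40  ⟶  MI  (L0)  txn=∅  M[L0]=40
step 29: P1: store L4 := 40  ⟶  IM  (L4)  txn=BusUpgr  M[L4]=20
step 30: P0: store L0 := 57  ⟶  MI  (L0)  txn=∅  M[L0]=40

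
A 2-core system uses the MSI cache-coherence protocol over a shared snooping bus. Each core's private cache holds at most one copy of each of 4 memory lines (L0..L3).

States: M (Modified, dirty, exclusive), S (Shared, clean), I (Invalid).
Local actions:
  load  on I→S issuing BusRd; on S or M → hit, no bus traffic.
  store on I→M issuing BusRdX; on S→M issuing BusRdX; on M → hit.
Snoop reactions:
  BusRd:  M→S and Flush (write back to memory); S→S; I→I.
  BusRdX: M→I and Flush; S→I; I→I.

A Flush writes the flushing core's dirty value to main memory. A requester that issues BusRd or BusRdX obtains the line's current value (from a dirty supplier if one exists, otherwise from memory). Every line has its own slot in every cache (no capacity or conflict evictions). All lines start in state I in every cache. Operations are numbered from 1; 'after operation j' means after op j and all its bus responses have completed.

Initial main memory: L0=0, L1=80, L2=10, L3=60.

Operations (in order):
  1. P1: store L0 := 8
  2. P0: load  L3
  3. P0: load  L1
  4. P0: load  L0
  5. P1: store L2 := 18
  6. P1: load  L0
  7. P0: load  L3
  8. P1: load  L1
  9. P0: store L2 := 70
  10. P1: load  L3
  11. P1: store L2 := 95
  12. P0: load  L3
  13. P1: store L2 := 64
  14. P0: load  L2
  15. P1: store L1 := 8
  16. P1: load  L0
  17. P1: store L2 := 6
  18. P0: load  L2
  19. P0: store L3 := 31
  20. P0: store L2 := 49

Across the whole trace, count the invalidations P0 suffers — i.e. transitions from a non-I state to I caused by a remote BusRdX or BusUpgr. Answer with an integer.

1. P1: store L0 := 8  bus=[BusRdX]  L0: P0=I P1=M  mem[L0]=0
2. P0: load  L3  bus=[BusRd]  L3: P0=S P1=I  mem[L3]=60
3. P0: load  L1  bus=[BusRd]  L1: P0=S P1=I  mem[L1]=80
4. P0: load  L0  bus=[BusRd,Flush]  L0: P0=S P1=S  mem[L0]=8
5. P1: store L2 := 18  bus=[BusRdX]  L2: P0=I P1=M  mem[L2]=10
6. P1: load  L0  bus=[-]  L0: P0=S P1=S  mem[L0]=8
7. P0: load  L3  bus=[-]  L3: P0=S P1=I  mem[L3]=60
8. P1: load  L1  bus=[BusRd]  L1: P0=S P1=S  mem[L1]=80
9. P0: store L2 := 70  bus=[BusRdX,Flush]  L2: P0=M P1=I  mem[L2]=18
10. P1: load  L3  bus=[BusRd]  L3: P0=S P1=S  mem[L3]=60
11. P1: store L2 := 95  bus=[BusRdX,Flush]  L2: P0=I P1=M  mem[L2]=70
12. P0: load  L3  bus=[-]  L3: P0=S P1=S  mem[L3]=60
13. P1: store L2 := 64  bus=[-]  L2: P0=I P1=M  mem[L2]=70
14. P0: load  L2  bus=[BusRd,Flush]  L2: P0=S P1=S  mem[L2]=64
15. P1: store L1 := 8  bus=[BusRdX]  L1: P0=I P1=M  mem[L1]=80
16. P1: load  L0  bus=[-]  L0: P0=S P1=S  mem[L0]=8
17. P1: store L2 := 6  bus=[BusRdX]  L2: P0=I P1=M  mem[L2]=64
18. P0: load  L2  bus=[BusRd,Flush]  L2: P0=S P1=S  mem[L2]=6
19. P0: store L3 := 31  bus=[BusRdX]  L3: P0=M P1=I  mem[L3]=60
20. P0: store L2 := 49  bus=[BusRdX]  L2: P0=M P1=I  mem[L2]=6

invalidations = 3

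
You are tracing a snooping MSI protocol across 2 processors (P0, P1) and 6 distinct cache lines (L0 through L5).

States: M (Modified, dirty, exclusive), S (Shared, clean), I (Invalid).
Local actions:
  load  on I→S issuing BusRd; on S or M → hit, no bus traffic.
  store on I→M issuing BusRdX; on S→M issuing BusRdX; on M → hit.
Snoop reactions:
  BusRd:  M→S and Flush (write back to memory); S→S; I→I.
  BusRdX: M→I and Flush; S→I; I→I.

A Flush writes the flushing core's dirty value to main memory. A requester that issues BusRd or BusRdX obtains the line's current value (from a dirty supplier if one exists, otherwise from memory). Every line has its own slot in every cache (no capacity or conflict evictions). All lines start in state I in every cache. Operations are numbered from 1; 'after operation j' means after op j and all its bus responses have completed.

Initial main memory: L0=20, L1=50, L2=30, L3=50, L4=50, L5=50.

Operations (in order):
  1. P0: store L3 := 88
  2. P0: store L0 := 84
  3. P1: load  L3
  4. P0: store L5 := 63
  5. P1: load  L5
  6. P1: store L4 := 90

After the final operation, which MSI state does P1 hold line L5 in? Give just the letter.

step 1: P0: store L3 := 88  ⟶  MI  (L3)  txn=BusRdX  M[L3]=50
step 2: P0: store L0 := 84  ⟶  MI  (L0)  txn=BusRdX  M[L0]=20
step 3: P1: load  L3  ⟶  SS  (L3)  txn=BusRd+Flush  M[L3]=88
step 4: P0: store L5 := 63  ⟶  MI  (L5)  txn=BusRdX  M[L5]=50
step 5: P1: load  L5  ⟶  SS  (L5)  txn=BusRd+Flush  M[L5]=63
step 6: P1: store L4 := 90  ⟶  IM  (L4)  txn=BusRdX  M[L4]=50

state = S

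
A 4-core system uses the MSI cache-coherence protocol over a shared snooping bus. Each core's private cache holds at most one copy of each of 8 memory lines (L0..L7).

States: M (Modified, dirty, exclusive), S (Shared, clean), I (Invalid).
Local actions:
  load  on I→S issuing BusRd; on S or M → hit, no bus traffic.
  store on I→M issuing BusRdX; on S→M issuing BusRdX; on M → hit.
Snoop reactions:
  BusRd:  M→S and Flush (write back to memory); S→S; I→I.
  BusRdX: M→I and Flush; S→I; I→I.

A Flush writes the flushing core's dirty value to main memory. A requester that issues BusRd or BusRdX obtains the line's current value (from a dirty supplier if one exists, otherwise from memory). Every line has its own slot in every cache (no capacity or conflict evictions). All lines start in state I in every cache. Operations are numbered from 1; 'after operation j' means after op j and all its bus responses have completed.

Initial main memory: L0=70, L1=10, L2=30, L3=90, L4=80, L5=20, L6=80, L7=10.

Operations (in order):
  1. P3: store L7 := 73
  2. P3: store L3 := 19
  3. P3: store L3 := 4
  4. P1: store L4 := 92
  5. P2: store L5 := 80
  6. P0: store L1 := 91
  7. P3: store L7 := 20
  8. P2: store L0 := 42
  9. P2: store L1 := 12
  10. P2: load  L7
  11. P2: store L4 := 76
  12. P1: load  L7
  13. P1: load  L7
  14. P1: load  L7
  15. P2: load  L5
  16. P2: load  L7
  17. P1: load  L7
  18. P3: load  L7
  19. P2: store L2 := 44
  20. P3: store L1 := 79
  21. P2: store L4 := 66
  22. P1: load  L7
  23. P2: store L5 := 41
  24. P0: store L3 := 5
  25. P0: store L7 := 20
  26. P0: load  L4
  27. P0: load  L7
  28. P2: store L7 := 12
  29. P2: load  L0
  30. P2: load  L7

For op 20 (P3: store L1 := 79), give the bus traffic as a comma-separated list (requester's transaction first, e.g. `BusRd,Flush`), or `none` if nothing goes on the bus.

bus = BusRdX,Flush

1. P3: store L7 := 73  bus=[BusRdX]  L7: P0=I P1=I P2=I P3=M  mem[L7]=10
2. P3: store L3 := 19  bus=[BusRdX]  L3: P0=I P1=I P2=I P3=M  mem[L3]=90
3. P3: store L3 := 4  bus=[-]  L3: P0=I P1=I P2=I P3=M  mem[L3]=90
4. P1: store L4 := 92  bus=[BusRdX]  L4: P0=I P1=M P2=I P3=I  mem[L4]=80
5. P2: store L5 := 80  bus=[BusRdX]  L5: P0=I P1=I P2=M P3=I  mem[L5]=20
6. P0: store L1 := 91  bus=[BusRdX]  L1: P0=M P1=I P2=I P3=I  mem[L1]=10
7. P3: store L7 := 20  bus=[-]  L7: P0=I P1=I P2=I P3=M  mem[L7]=10
8. P2: store L0 := 42  bus=[BusRdX]  L0: P0=I P1=I P2=M P3=I  mem[L0]=70
9. P2: store L1 := 12  bus=[BusRdX,Flush]  L1: P0=I P1=I P2=M P3=I  mem[L1]=91
10. P2: load  L7  bus=[BusRd,Flush]  L7: P0=I P1=I P2=S P3=S  mem[L7]=20
11. P2: store L4 := 76  bus=[BusRdX,Flush]  L4: P0=I P1=I P2=M P3=I  mem[L4]=92
12. P1: load  L7  bus=[BusRd]  L7: P0=I P1=S P2=S P3=S  mem[L7]=20
13. P1: load  L7  bus=[-]  L7: P0=I P1=S P2=S P3=S  mem[L7]=20
14. P1: load  L7  bus=[-]  L7: P0=I P1=S P2=S P3=S  mem[L7]=20
15. P2: load  L5  bus=[-]  L5: P0=I P1=I P2=M P3=I  mem[L5]=20
16. P2: load  L7  bus=[-]  L7: P0=I P1=S P2=S P3=S  mem[L7]=20
17. P1: load  L7  bus=[-]  L7: P0=I P1=S P2=S P3=S  mem[L7]=20
18. P3: load  L7  bus=[-]  L7: P0=I P1=S P2=S P3=S  mem[L7]=20
19. P2: store L2 := 44  bus=[BusRdX]  L2: P0=I P1=I P2=M P3=I  mem[L2]=30
20. P3: store L1 := 79  bus=[BusRdX,Flush]  L1: P0=I P1=I P2=I P3=M  mem[L1]=12
21. P2: store L4 := 66  bus=[-]  L4: P0=I P1=I P2=M P3=I  mem[L4]=92
22. P1: load  L7  bus=[-]  L7: P0=I P1=S P2=S P3=S  mem[L7]=20
23. P2: store L5 := 41  bus=[-]  L5: P0=I P1=I P2=M P3=I  mem[L5]=20
24. P0: store L3 := 5  bus=[BusRdX,Flush]  L3: P0=M P1=I P2=I P3=I  mem[L3]=4
25. P0: store L7 := 20  bus=[BusRdX]  L7: P0=M P1=I P2=I P3=I  mem[L7]=20
26. P0: load  L4  bus=[BusRd,Flush]  L4: P0=S P1=I P2=S P3=I  mem[L4]=66
27. P0: load  L7  bus=[-]  L7: P0=M P1=I P2=I P3=I  mem[L7]=20
28. P2: store L7 := 12  bus=[BusRdX,Flush]  L7: P0=I P1=I P2=M P3=I  mem[L7]=20
29. P2: load  L0  bus=[-]  L0: P0=I P1=I P2=M P3=I  mem[L0]=70
30. P2: load  L7  bus=[-]  L7: P0=I P1=I P2=M P3=I  mem[L7]=20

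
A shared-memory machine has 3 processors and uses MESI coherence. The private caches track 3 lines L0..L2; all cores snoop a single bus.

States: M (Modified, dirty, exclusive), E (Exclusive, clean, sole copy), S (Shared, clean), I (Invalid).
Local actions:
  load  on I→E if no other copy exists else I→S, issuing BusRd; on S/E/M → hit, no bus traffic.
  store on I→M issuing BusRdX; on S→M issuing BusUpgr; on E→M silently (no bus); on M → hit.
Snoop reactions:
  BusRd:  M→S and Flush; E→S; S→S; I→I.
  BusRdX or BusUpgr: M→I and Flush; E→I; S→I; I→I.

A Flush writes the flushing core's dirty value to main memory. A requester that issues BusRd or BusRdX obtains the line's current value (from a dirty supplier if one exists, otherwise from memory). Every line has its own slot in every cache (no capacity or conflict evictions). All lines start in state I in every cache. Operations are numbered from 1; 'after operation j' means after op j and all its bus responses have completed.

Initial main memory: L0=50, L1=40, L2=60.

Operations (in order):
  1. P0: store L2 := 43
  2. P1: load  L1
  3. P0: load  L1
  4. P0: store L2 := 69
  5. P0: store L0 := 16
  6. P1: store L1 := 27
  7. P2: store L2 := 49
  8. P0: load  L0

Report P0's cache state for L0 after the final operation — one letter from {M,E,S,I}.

[1] P0: store L2 := 43 | P0:M(43), P1:I, P2:I | bus: BusRdX
[2] P1: load  L1 | P0:I, P1:E(40), P2:I | bus: BusRd
[3] P0: load  L1 | P0:S(40), P1:S(40), P2:I | bus: BusRd
[4] P0: store L2 := 69 | P0:M(69), P1:I, P2:I | bus: none
[5] P0: store L0 := 16 | P0:M(16), P1:I, P2:I | bus: BusRdX
[6] P1: store L1 := 27 | P0:I, P1:M(27), P2:I | bus: BusUpgr
[7] P2: store L2 := 49 | P0:I, P1:I, P2:M(49) | bus: BusRdX,Flush
[8] P0: load  L0 | P0:M(16), P1:I, P2:I | bus: none

state = M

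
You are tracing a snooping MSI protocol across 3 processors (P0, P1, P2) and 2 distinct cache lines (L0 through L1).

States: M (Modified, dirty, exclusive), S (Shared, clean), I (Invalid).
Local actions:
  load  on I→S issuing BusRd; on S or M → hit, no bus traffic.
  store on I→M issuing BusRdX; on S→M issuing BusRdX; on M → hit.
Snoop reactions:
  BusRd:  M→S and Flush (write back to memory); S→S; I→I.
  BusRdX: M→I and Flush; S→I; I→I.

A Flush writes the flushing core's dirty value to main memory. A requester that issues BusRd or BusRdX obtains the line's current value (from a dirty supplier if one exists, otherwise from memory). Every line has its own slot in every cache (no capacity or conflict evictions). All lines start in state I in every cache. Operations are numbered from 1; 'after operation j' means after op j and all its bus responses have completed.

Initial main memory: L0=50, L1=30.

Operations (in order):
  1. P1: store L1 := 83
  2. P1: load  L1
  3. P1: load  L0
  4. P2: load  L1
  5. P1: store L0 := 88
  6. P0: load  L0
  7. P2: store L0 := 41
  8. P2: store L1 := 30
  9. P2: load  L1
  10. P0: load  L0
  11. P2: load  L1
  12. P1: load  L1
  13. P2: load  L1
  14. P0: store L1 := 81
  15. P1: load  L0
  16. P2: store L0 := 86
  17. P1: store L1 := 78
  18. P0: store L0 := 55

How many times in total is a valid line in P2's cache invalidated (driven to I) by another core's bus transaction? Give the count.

invalidations = 2

[1] P1: store L1 := 83 | P0:I, P1:M(83), P2:I | bus: BusRdX
[2] P1: load  L1 | P0:I, P1:M(83), P2:I | bus: none
[3] P1: load  L0 | P0:I, P1:S(50), P2:I | bus: BusRd
[4] P2: load  L1 | P0:I, P1:S(83), P2:S(83) | bus: BusRd,Flush
[5] P1: store L0 := 88 | P0:I, P1:M(88), P2:I | bus: BusRdX
[6] P0: load  L0 | P0:S(88), P1:S(88), P2:I | bus: BusRd,Flush
[7] P2: store L0 := 41 | P0:I, P1:I, P2:M(41) | bus: BusRdX
[8] P2: store L1 := 30 | P0:I, P1:I, P2:M(30) | bus: BusRdX
[9] P2: load  L1 | P0:I, P1:I, P2:M(30) | bus: none
[10] P0: load  L0 | P0:S(41), P1:I, P2:S(41) | bus: BusRd,Flush
[11] P2: load  L1 | P0:I, P1:I, P2:M(30) | bus: none
[12] P1: load  L1 | P0:I, P1:S(30), P2:S(30) | bus: BusRd,Flush
[13] P2: load  L1 | P0:I, P1:S(30), P2:S(30) | bus: none
[14] P0: store L1 := 81 | P0:M(81), P1:I, P2:I | bus: BusRdX
[15] P1: load  L0 | P0:S(41), P1:S(41), P2:S(41) | bus: BusRd
[16] P2: store L0 := 86 | P0:I, P1:I, P2:M(86) | bus: BusRdX
[17] P1: store L1 := 78 | P0:I, P1:M(78), P2:I | bus: BusRdX,Flush
[18] P0: store L0 := 55 | P0:M(55), P1:I, P2:I | bus: BusRdX,Flush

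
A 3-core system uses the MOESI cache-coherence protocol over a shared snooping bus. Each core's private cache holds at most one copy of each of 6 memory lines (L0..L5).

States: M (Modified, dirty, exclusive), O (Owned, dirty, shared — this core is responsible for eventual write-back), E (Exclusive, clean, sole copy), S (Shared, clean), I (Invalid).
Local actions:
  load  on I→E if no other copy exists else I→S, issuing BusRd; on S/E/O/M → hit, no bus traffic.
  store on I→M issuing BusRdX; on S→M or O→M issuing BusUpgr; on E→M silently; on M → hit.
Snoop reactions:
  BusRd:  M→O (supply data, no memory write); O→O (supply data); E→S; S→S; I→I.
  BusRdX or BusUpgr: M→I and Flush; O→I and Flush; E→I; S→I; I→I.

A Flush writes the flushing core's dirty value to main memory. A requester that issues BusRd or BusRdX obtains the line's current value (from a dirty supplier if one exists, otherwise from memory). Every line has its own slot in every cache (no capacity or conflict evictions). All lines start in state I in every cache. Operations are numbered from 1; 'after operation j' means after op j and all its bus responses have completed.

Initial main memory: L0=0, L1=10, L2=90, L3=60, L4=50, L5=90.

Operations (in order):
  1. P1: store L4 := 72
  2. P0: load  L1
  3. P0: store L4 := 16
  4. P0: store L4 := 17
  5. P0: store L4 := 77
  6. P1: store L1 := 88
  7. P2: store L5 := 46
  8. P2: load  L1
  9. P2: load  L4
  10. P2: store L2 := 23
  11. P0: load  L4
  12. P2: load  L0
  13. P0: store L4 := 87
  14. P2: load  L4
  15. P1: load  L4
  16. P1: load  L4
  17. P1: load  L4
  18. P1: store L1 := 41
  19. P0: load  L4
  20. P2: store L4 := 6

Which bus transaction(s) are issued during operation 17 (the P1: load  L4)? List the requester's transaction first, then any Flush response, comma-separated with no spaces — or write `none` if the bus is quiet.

1. P1: store L4 := 72  bus=[BusRdX]  L4: P0=I P1=M P2=I  mem[L4]=50
2. P0: load  L1  bus=[BusRd]  L1: P0=E P1=I P2=I  mem[L1]=10
3. P0: store L4 := 16  bus=[BusRdX,Flush]  L4: P0=M P1=I P2=I  mem[L4]=72
4. P0: store L4 := 17  bus=[-]  L4: P0=M P1=I P2=I  mem[L4]=72
5. P0: store L4 := 77  bus=[-]  L4: P0=M P1=I P2=I  mem[L4]=72
6. P1: store L1 := 88  bus=[BusRdX]  L1: P0=I P1=M P2=I  mem[L1]=10
7. P2: store L5 := 46  bus=[BusRdX]  L5: P0=I P1=I P2=M  mem[L5]=90
8. P2: load  L1  bus=[BusRd]  L1: P0=I P1=O P2=S  mem[L1]=10
9. P2: load  L4  bus=[BusRd]  L4: P0=O P1=I P2=S  mem[L4]=72
10. P2: store L2 := 23  bus=[BusRdX]  L2: P0=I P1=I P2=M  mem[L2]=90
11. P0: load  L4  bus=[-]  L4: P0=O P1=I P2=S  mem[L4]=72
12. P2: load  L0  bus=[BusRd]  L0: P0=I P1=I P2=E  mem[L0]=0
13. P0: store L4 := 87  bus=[BusUpgr]  L4: P0=M P1=I P2=I  mem[L4]=72
14. P2: load  L4  bus=[BusRd]  L4: P0=O P1=I P2=S  mem[L4]=72
15. P1: load  L4  bus=[BusRd]  L4: P0=O P1=S P2=S  mem[L4]=72
16. P1: load  L4  bus=[-]  L4: P0=O P1=S P2=S  mem[L4]=72
17. P1: load  L4  bus=[-]  L4: P0=O P1=S P2=S  mem[L4]=72
18. P1: store L1 := 41  bus=[BusUpgr]  L1: P0=I P1=M P2=I  mem[L1]=10
19. P0: load  L4  bus=[-]  L4: P0=O P1=S P2=S  mem[L4]=72
20. P2: store L4 := 6  bus=[BusUpgr,Flush]  L4: P0=I P1=I P2=M  mem[L4]=87

bus = none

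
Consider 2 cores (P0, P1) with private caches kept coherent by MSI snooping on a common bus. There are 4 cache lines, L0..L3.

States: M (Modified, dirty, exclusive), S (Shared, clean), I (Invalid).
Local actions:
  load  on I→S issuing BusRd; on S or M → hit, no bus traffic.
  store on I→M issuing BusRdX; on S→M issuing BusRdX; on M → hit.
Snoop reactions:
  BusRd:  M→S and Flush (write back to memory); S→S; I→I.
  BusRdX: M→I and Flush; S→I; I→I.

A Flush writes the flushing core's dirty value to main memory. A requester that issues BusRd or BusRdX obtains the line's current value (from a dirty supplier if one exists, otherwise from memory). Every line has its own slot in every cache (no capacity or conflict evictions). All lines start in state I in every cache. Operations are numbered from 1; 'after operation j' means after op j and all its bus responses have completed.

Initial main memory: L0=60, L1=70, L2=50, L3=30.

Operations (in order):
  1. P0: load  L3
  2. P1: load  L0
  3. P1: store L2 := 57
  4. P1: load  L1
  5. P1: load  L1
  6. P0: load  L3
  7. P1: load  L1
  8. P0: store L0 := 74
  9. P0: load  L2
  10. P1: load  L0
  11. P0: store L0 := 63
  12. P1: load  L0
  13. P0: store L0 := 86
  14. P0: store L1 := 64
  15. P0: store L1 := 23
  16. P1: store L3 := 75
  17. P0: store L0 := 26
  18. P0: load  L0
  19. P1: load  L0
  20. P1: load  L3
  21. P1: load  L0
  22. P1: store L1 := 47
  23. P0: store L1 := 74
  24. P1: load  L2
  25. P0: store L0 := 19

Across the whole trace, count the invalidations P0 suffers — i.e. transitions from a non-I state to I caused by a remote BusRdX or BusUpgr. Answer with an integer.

invalidations = 2

  op1 P0: load  L3 → S/I on L3; bus BusRd; mem=30
  op2 P1: load  L0 → I/S on L0; bus BusRd; mem=60
  op3 P1: store L2 := 57 → I/M on L2; bus BusRdX; mem=50
  op4 P1: load  L1 → I/S on L1; bus BusRd; mem=70
  op5 P1: load  L1 → I/S on L1; bus (none); mem=70
  op6 P0: load  L3 → S/I on L3; bus (none); mem=30
  op7 P1: load  L1 → I/S on L1; bus (none); mem=70
  op8 P0: store L0 := 74 → M/I on L0; bus BusRdX; mem=60
  op9 P0: load  L2 → S/S on L2; bus BusRd Flush; mem=57
  op10 P1: load  L0 → S/S on L0; bus BusRd Flush; mem=74
  op11 P0: store L0 := 63 → M/I on L0; bus BusRdX; mem=74
  op12 P1: load  L0 → S/S on L0; bus BusRd Flush; mem=63
  op13 P0: store L0 := 86 → M/I on L0; bus BusRdX; mem=63
  op14 P0: store L1 := 64 → M/I on L1; bus BusRdX; mem=70
  op15 P0: store L1 := 23 → M/I on L1; bus (none); mem=70
  op16 P1: store L3 := 75 → I/M on L3; bus BusRdX; mem=30
  op17 P0: store L0 := 26 → M/I on L0; bus (none); mem=63
  op18 P0: load  L0 → M/I on L0; bus (none); mem=63
  op19 P1: load  L0 → S/S on L0; bus BusRd Flush; mem=26
  op20 P1: load  L3 → I/M on L3; bus (none); mem=30
  op21 P1: load  L0 → S/S on L0; bus (none); mem=26
  op22 P1: store L1 := 47 → I/M on L1; bus BusRdX Flush; mem=23
  op23 P0: store L1 := 74 → M/I on L1; bus BusRdX Flush; mem=47
  op24 P1: load  L2 → S/S on L2; bus (none); mem=57
  op25 P0: store L0 := 19 → M/I on L0; bus BusRdX; mem=26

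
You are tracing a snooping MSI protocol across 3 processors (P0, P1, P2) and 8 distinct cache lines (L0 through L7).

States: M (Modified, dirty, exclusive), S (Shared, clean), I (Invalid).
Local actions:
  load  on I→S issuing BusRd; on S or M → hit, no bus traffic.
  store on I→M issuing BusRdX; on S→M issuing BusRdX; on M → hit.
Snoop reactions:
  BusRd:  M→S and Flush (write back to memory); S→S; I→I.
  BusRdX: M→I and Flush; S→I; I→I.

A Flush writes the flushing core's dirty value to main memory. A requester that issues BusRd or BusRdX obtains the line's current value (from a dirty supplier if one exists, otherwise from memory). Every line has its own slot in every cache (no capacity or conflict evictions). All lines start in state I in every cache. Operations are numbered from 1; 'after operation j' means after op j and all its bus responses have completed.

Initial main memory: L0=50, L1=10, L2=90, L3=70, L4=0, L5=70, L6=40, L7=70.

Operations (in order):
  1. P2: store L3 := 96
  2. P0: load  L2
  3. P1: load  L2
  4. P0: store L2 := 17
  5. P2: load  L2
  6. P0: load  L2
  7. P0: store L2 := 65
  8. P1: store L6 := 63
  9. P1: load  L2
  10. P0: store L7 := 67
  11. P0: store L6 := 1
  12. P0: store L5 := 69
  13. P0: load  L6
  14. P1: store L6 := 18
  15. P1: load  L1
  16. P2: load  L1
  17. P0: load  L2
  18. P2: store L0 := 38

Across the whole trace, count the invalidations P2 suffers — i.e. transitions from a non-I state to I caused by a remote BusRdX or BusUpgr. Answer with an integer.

step 1: P2: store L3 := 96  ⟶  IIM  (L3)  txn=BusRdX  M[L3]=70
step 2: P0: load  L2  ⟶  SII  (L2)  txn=BusRd  M[L2]=90
step 3: P1: load  L2  ⟶  SSI  (L2)  txn=BusRd  M[L2]=90
step 4: P0: store L2 := 17  ⟶  MII  (L2)  txn=BusRdX  M[L2]=90
step 5: P2: load  L2  ⟶  SIS  (L2)  txn=BusRd+Flush  M[L2]=17
step 6: P0: load  L2  ⟶  SIS  (L2)  txn=∅  M[L2]=17
step 7: P0: store L2 := 65  ⟶  MII  (L2)  txn=BusRdX  M[L2]=17
step 8: P1: store L6 := 63  ⟶  IMI  (L6)  txn=BusRdX  M[L6]=40
step 9: P1: load  L2  ⟶  SSI  (L2)  txn=BusRd+Flush  M[L2]=65
step 10: P0: store L7 := 67  ⟶  MII  (L7)  txn=BusRdX  M[L7]=70
step 11: P0: store L6 := 1  ⟶  MII  (L6)  txn=BusRdX+Flush  M[L6]=63
step 12: P0: store L5 := 69  ⟶  MII  (L5)  txn=BusRdX  M[L5]=70
step 13: P0: load  L6  ⟶  MII  (L6)  txn=∅  M[L6]=63
step 14: P1: store L6 := 18  ⟶  IMI  (L6)  txn=BusRdX+Flush  M[L6]=1
step 15: P1: load  L1  ⟶  ISI  (L1)  txn=BusRd  M[L1]=10
step 16: P2: load  L1  ⟶  ISS  (L1)  txn=BusRd  M[L1]=10
step 17: P0: load  L2  ⟶  SSI  (L2)  txn=∅  M[L2]=65
step 18: P2: store L0 := 38  ⟶  IIM  (L0)  txn=BusRdX  M[L0]=50

invalidations = 1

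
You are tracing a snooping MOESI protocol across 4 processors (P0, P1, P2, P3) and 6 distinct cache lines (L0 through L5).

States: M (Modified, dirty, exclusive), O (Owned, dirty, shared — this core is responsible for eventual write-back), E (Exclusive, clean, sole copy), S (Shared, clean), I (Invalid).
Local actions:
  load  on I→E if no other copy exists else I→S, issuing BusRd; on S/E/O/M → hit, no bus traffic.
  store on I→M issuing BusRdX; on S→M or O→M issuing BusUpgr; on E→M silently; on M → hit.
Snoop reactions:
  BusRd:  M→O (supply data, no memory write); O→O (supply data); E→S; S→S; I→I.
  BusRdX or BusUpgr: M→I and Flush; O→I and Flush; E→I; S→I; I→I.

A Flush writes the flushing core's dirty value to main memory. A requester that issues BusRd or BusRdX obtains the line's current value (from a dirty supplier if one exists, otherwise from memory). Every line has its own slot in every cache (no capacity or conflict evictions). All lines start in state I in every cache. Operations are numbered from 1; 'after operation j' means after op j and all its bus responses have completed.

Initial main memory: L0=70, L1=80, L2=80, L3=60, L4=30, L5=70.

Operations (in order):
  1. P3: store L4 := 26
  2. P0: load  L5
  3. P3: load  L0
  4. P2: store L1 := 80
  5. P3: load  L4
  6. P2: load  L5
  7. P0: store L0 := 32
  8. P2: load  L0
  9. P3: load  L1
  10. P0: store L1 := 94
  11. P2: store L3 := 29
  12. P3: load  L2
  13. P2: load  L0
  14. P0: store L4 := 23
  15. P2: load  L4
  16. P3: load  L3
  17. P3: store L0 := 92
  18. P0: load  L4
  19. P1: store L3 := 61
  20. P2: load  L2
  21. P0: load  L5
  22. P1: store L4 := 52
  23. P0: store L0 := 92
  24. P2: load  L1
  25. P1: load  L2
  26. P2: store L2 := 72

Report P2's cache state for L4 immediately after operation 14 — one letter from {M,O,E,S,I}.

state = I

  op1 P3: store L4 := 26 → I/I/I/M on L4; bus BusRdX; mem=30
  op2 P0: load  L5 → E/I/I/I on L5; bus BusRd; mem=70
  op3 P3: load  L0 → I/I/I/E on L0; bus BusRd; mem=70
  op4 P2: store L1 := 80 → I/I/M/I on L1; bus BusRdX; mem=80
  op5 P3: load  L4 → I/I/I/M on L4; bus (none); mem=30
  op6 P2: load  L5 → S/I/S/I on L5; bus BusRd; mem=70
  op7 P0: store L0 := 32 → M/I/I/I on L0; bus BusRdX; mem=70
  op8 P2: load  L0 → O/I/S/I on L0; bus BusRd; mem=70
  op9 P3: load  L1 → I/I/O/S on L1; bus BusRd; mem=80
  op10 P0: store L1 := 94 → M/I/I/I on L1; bus BusRdX Flush; mem=80
  op11 P2: store L3 := 29 → I/I/M/I on L3; bus BusRdX; mem=60
  op12 P3: load  L2 → I/I/I/E on L2; bus BusRd; mem=80
  op13 P2: load  L0 → O/I/S/I on L0; bus (none); mem=70
  op14 P0: store L4 := 23 → M/I/I/I on L4; bus BusRdX Flush; mem=26
  op15 P2: load  L4 → O/I/S/I on L4; bus BusRd; mem=26
  op16 P3: load  L3 → I/I/O/S on L3; bus BusRd; mem=60
  op17 P3: store L0 := 92 → I/I/I/M on L0; bus BusRdX Flush; mem=32
  op18 P0: load  L4 → O/I/S/I on L4; bus (none); mem=26
  op19 P1: store L3 := 61 → I/M/I/I on L3; bus BusRdX Flush; mem=29
  op20 P2: load  L2 → I/I/S/S on L2; bus BusRd; mem=80
  op21 P0: load  L5 → S/I/S/I on L5; bus (none); mem=70
  op22 P1: store L4 := 52 → I/M/I/I on L4; bus BusRdX Flush; mem=23
  op23 P0: store L0 := 92 → M/I/I/I on L0; bus BusRdX Flush; mem=92
  op24 P2: load  L1 → O/I/S/I on L1; bus BusRd; mem=80
  op25 P1: load  L2 → I/S/S/S on L2; bus BusRd; mem=80
  op26 P2: store L2 := 72 → I/I/M/I on L2; bus BusUpgr; mem=80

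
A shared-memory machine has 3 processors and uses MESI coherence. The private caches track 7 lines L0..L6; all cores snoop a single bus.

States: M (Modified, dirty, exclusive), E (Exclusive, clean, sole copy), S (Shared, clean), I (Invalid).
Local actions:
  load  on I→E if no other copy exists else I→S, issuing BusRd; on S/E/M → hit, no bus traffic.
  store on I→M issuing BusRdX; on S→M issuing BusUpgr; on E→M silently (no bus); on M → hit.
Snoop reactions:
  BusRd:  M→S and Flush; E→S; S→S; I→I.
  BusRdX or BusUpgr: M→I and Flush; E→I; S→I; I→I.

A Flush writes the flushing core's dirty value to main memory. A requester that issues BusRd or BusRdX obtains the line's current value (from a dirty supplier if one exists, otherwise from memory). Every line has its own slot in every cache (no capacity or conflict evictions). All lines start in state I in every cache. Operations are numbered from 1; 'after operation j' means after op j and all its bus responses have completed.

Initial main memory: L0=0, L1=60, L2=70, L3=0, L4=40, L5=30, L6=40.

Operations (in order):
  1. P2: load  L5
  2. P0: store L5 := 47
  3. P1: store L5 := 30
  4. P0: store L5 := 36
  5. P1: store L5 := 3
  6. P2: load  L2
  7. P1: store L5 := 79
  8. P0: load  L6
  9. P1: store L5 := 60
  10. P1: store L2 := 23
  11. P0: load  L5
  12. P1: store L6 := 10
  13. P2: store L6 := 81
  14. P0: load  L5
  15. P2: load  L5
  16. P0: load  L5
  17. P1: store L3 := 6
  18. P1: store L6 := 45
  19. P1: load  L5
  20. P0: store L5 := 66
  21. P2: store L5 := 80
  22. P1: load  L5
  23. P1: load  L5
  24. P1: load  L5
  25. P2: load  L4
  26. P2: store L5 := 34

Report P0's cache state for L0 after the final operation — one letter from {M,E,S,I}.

state = I

[1] P2: load  L5 | P0:I, P1:I, P2:E(30) | bus: BusRd
[2] P0: store L5 := 47 | P0:M(47), P1:I, P2:I | bus: BusRdX
[3] P1: store L5 := 30 | P0:I, P1:M(30), P2:I | bus: BusRdX,Flush
[4] P0: store L5 := 36 | P0:M(36), P1:I, P2:I | bus: BusRdX,Flush
[5] P1: store L5 := 3 | P0:I, P1:M(3), P2:I | bus: BusRdX,Flush
[6] P2: load  L2 | P0:I, P1:I, P2:E(70) | bus: BusRd
[7] P1: store L5 := 79 | P0:I, P1:M(79), P2:I | bus: none
[8] P0: load  L6 | P0:E(40), P1:I, P2:I | bus: BusRd
[9] P1: store L5 := 60 | P0:I, P1:M(60), P2:I | bus: none
[10] P1: store L2 := 23 | P0:I, P1:M(23), P2:I | bus: BusRdX
[11] P0: load  L5 | P0:S(60), P1:S(60), P2:I | bus: BusRd,Flush
[12] P1: store L6 := 10 | P0:I, P1:M(10), P2:I | bus: BusRdX
[13] P2: store L6 := 81 | P0:I, P1:I, P2:M(81) | bus: BusRdX,Flush
[14] P0: load  L5 | P0:S(60), P1:S(60), P2:I | bus: none
[15] P2: load  L5 | P0:S(60), P1:S(60), P2:S(60) | bus: BusRd
[16] P0: load  L5 | P0:S(60), P1:S(60), P2:S(60) | bus: none
[17] P1: store L3 := 6 | P0:I, P1:M(6), P2:I | bus: BusRdX
[18] P1: store L6 := 45 | P0:I, P1:M(45), P2:I | bus: BusRdX,Flush
[19] P1: load  L5 | P0:S(60), P1:S(60), P2:S(60) | bus: none
[20] P0: store L5 := 66 | P0:M(66), P1:I, P2:I | bus: BusUpgr
[21] P2: store L5 := 80 | P0:I, P1:I, P2:M(80) | bus: BusRdX,Flush
[22] P1: load  L5 | P0:I, P1:S(80), P2:S(80) | bus: BusRd,Flush
[23] P1: load  L5 | P0:I, P1:S(80), P2:S(80) | bus: none
[24] P1: load  L5 | P0:I, P1:S(80), P2:S(80) | bus: none
[25] P2: load  L4 | P0:I, P1:I, P2:E(40) | bus: BusRd
[26] P2: store L5 := 34 | P0:I, P1:I, P2:M(34) | bus: BusUpgr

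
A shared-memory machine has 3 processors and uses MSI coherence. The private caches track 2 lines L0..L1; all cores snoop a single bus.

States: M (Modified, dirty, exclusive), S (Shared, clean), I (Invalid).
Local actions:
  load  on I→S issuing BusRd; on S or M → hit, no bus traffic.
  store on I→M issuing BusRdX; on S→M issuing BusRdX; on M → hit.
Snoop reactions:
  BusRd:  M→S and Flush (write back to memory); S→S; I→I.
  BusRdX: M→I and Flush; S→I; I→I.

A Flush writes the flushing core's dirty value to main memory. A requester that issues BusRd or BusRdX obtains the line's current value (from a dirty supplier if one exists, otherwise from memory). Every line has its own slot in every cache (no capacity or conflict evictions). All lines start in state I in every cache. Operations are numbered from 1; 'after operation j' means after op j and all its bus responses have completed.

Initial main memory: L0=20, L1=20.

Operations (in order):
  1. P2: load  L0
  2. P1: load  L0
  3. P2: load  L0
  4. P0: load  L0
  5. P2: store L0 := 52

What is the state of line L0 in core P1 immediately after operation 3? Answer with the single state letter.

  op1 P2: load  L0 → I/I/S on L0; bus BusRd; mem=20
  op2 P1: load  L0 → I/S/S on L0; bus BusRd; mem=20
  op3 P2: load  L0 → I/S/S on L0; bus (none); mem=20
  op4 P0: load  L0 → S/S/S on L0; bus BusRd; mem=20
  op5 P2: store L0 := 52 → I/I/M on L0; bus BusRdX; mem=20

state = S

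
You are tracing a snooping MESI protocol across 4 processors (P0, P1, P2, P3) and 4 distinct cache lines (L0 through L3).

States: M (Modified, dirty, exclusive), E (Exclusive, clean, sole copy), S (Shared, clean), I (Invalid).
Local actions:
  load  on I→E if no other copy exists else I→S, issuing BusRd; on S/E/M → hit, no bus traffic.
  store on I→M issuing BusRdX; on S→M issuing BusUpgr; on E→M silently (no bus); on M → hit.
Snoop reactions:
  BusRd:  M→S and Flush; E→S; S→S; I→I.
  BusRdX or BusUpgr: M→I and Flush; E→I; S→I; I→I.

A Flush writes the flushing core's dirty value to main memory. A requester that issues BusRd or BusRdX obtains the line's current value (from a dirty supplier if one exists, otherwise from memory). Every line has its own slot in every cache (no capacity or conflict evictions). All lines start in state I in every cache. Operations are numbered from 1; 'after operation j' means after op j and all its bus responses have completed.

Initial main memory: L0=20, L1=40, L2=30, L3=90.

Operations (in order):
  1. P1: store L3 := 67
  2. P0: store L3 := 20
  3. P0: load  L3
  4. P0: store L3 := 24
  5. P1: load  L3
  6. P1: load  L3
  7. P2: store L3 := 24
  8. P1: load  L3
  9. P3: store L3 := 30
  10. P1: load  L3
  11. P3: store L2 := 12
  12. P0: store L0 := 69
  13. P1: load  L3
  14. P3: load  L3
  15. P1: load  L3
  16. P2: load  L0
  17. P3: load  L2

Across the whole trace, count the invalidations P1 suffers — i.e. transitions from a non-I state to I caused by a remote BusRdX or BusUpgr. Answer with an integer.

invalidations = 3

step 1: P1: store L3 := 67  ⟶  IMII  (L3)  txn=BusRdX  M[L3]=90
step 2: P0: store L3 := 20  ⟶  MIII  (L3)  txn=BusRdX+Flush  M[L3]=67
step 3: P0: load  L3  ⟶  MIII  (L3)  txn=∅  M[L3]=67
step 4: P0: store L3 := 24  ⟶  MIII  (L3)  txn=∅  M[L3]=67
step 5: P1: load  L3  ⟶  SSII  (L3)  txn=BusRd+Flush  M[L3]=24
step 6: P1: load  L3  ⟶  SSII  (L3)  txn=∅  M[L3]=24
step 7: P2: store L3 := 24  ⟶  IIMI  (L3)  txn=BusRdX  M[L3]=24
step 8: P1: load  L3  ⟶  ISSI  (L3)  txn=BusRd+Flush  M[L3]=24
step 9: P3: store L3 := 30  ⟶  IIIM  (L3)  txn=BusRdX  M[L3]=24
step 10: P1: load  L3  ⟶  ISIS  (L3)  txn=BusRd+Flush  M[L3]=30
step 11: P3: store L2 := 12  ⟶  IIIM  (L2)  txn=BusRdX  M[L2]=30
step 12: P0: store L0 := 69  ⟶  MIII  (L0)  txn=BusRdX  M[L0]=20
step 13: P1: load  L3  ⟶  ISIS  (L3)  txn=∅  M[L3]=30
step 14: P3: load  L3  ⟶  ISIS  (L3)  txn=∅  M[L3]=30
step 15: P1: load  L3  ⟶  ISIS  (L3)  txn=∅  M[L3]=30
step 16: P2: load  L0  ⟶  SISI  (L0)  txn=BusRd+Flush  M[L0]=69
step 17: P3: load  L2  ⟶  IIIM  (L2)  txn=∅  M[L2]=30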